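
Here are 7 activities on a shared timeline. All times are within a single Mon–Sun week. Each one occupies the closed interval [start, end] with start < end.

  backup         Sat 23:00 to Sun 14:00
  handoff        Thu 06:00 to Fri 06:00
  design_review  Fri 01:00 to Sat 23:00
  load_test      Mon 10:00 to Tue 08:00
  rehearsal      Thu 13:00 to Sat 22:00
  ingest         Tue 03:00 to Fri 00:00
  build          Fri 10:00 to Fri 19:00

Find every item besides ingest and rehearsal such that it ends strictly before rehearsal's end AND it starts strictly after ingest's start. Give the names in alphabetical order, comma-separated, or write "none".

Conditions: its end is strictly before rehearsal's end (X.end < Sat 22:00) AND its start is strictly after ingest's start (X.start > Tue 03:00).
backup: end Sun 14:00 < Sat 22:00? ✗; start Sat 23:00 > Tue 03:00? ✓ → no.
build: end Fri 19:00 < Sat 22:00? ✓; start Fri 10:00 > Tue 03:00? ✓ → yes.
design_review: end Sat 23:00 < Sat 22:00? ✗; start Fri 01:00 > Tue 03:00? ✓ → no.
handoff: end Fri 06:00 < Sat 22:00? ✓; start Thu 06:00 > Tue 03:00? ✓ → yes.
load_test: end Tue 08:00 < Sat 22:00? ✓; start Mon 10:00 > Tue 03:00? ✗ → no.
Result: build, handoff.

build, handoff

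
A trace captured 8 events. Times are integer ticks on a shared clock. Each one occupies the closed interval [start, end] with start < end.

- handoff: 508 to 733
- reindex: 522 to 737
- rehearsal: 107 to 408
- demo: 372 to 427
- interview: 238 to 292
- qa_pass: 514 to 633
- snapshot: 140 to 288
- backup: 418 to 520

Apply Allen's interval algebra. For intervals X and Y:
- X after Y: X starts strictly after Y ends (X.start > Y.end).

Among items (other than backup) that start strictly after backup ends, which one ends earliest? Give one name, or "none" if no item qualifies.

Target backup = [418, 520].
demo [372, 427] → overlaps → excluded.
handoff [508, 733] → overlapped-by → excluded.
interview [238, 292] → before → excluded.
qa_pass [514, 633] → overlapped-by → excluded.
rehearsal [107, 408] → before → excluded.
reindex [522, 737] → after → candidate.
snapshot [140, 288] → before → excluded.
Among candidates, earliest end is 737 → reindex.

reindex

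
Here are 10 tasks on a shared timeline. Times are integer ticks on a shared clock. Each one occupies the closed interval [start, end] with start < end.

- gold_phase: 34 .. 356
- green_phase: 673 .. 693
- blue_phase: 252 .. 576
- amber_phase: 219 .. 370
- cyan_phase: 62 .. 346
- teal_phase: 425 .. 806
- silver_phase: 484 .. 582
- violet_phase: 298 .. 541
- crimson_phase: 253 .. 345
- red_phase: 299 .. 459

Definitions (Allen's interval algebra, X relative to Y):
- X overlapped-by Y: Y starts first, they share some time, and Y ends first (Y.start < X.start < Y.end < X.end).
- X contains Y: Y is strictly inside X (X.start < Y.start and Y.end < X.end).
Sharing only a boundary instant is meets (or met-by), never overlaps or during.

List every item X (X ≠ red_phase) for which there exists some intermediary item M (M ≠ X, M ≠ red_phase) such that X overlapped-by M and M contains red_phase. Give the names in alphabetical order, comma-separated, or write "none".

Target red_phase = [299, 459].
Intermediaries M with M contains red_phase: blue_phase, violet_phase.
Via blue_phase — items with X overlapped-by blue_phase: silver_phase, teal_phase.
Via violet_phase — items with X overlapped-by violet_phase: silver_phase, teal_phase.
Union: silver_phase, teal_phase.

silver_phase, teal_phase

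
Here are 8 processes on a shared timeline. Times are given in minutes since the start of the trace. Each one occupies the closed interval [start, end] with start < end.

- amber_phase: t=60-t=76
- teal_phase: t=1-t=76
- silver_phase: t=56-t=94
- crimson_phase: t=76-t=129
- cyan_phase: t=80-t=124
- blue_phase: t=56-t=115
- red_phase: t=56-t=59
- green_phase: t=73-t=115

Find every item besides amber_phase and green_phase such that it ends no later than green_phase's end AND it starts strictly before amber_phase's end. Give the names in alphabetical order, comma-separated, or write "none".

blue_phase, red_phase, silver_phase, teal_phase

Conditions: its end is no later than green_phase's end (X.end <= t=115) AND its start is strictly before amber_phase's end (X.start < t=76).
blue_phase: end t=115 <= t=115? ✓; start t=56 < t=76? ✓ → yes.
crimson_phase: end t=129 <= t=115? ✗; start t=76 < t=76? ✗ → no.
cyan_phase: end t=124 <= t=115? ✗; start t=80 < t=76? ✗ → no.
red_phase: end t=59 <= t=115? ✓; start t=56 < t=76? ✓ → yes.
silver_phase: end t=94 <= t=115? ✓; start t=56 < t=76? ✓ → yes.
teal_phase: end t=76 <= t=115? ✓; start t=1 < t=76? ✓ → yes.
Result: blue_phase, red_phase, silver_phase, teal_phase.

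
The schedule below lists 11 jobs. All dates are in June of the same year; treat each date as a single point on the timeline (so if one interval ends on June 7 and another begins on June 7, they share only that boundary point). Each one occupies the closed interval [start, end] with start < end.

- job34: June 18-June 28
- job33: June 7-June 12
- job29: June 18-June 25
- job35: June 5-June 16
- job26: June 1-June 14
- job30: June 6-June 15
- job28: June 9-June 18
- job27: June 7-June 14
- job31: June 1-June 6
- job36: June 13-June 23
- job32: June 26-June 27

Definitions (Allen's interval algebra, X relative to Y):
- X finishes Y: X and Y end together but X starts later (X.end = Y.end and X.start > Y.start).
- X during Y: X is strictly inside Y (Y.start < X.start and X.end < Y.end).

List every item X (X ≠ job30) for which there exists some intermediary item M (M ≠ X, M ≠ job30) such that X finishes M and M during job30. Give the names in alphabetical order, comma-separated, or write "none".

none

Target job30 = [June 6, June 15].
Intermediaries M with M during job30: job27, job33.
Via job27 — items with X finishes job27: none.
Via job33 — items with X finishes job33: none.
Union: none.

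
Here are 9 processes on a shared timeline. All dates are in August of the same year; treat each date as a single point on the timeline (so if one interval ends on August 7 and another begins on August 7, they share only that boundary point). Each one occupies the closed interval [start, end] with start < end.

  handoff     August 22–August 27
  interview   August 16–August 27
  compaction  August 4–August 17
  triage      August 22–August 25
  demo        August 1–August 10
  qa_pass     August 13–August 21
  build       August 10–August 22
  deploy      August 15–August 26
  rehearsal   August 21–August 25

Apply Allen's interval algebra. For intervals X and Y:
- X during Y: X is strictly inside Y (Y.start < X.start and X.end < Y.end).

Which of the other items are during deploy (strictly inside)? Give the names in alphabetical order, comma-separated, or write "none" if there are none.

rehearsal, triage

Target deploy = [August 15, August 26].
build [August 10, August 22] → overlaps → no.
compaction [August 4, August 17] → overlaps → no.
demo [August 1, August 10] → before → no.
handoff [August 22, August 27] → overlapped-by → no.
interview [August 16, August 27] → overlapped-by → no.
qa_pass [August 13, August 21] → overlaps → no.
rehearsal [August 21, August 25] → during → yes.
triage [August 22, August 25] → during → yes.
Result: rehearsal, triage.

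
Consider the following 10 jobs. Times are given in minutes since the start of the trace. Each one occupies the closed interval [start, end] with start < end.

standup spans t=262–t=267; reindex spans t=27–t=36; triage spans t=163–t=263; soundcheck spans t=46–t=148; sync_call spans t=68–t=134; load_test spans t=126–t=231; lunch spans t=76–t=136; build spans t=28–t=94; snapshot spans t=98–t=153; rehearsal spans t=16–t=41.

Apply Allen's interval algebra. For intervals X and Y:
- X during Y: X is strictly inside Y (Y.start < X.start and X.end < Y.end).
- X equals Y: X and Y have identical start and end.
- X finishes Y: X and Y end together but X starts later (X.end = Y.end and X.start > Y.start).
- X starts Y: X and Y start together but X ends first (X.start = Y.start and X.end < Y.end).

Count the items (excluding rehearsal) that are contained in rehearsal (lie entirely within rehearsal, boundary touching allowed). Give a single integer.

Target rehearsal = [t=16, t=41].
build [t=28, t=94] → overlapped-by → no.
load_test [t=126, t=231] → after → no.
lunch [t=76, t=136] → after → no.
reindex [t=27, t=36] → during → counts.
snapshot [t=98, t=153] → after → no.
soundcheck [t=46, t=148] → after → no.
standup [t=262, t=267] → after → no.
sync_call [t=68, t=134] → after → no.
triage [t=163, t=263] → after → no.
Total: 1.

1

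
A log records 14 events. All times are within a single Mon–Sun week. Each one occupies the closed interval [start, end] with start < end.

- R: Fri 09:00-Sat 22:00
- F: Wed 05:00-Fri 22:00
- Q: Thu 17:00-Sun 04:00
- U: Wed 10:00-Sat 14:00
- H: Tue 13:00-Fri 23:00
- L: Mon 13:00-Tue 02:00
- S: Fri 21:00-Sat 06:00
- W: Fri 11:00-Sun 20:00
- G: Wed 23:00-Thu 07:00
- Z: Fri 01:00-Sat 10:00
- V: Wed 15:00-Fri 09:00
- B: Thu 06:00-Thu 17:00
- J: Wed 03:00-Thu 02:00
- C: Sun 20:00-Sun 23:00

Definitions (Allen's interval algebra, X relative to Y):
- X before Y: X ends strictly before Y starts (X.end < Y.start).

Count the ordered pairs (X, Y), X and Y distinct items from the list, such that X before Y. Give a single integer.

41

Checking all 182 ordered pairs for relation 'before'; matching pairs in alphabetical order:
(B, C): B before C ✓
(B, R): B before R ✓
(B, S): B before S ✓
(B, W): B before W ✓
(B, Z): B before Z ✓
(F, C): F before C ✓
(G, C): G before C ✓
(G, Q): G before Q ✓
(G, R): G before R ✓
(G, S): G before S ✓
(G, W): G before W ✓
(G, Z): G before Z ✓
(H, C): H before C ✓
(J, B): J before B ✓
(J, C): J before C ✓
(J, Q): J before Q ✓
(J, R): J before R ✓
(J, S): J before S ✓
(J, W): J before W ✓
(J, Z): J before Z ✓
(L, B): L before B ✓
(L, C): L before C ✓
(L, F): L before F ✓
(L, G): L before G ✓
... plus 17 further pairs not listed.
Count: 41.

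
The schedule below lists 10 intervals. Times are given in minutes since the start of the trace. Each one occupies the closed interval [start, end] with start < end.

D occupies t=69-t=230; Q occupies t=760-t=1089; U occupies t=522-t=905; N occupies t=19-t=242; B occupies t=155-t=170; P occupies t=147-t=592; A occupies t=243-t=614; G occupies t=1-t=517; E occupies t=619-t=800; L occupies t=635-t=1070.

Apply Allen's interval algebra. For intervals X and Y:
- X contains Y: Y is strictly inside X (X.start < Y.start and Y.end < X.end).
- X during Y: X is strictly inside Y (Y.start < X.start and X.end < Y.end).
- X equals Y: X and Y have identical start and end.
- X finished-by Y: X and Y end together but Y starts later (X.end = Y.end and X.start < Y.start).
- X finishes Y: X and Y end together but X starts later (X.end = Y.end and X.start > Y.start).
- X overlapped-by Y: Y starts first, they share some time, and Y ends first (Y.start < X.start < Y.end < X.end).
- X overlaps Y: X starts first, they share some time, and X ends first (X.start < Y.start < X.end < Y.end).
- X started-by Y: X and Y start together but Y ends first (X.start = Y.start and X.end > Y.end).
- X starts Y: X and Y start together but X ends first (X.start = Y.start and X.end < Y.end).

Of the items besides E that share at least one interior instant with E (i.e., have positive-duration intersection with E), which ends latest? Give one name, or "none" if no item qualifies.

Target E = [t=619, t=800].
A [t=243, t=614] → before → excluded.
B [t=155, t=170] → before → excluded.
D [t=69, t=230] → before → excluded.
G [t=1, t=517] → before → excluded.
L [t=635, t=1070] → overlapped-by → candidate.
N [t=19, t=242] → before → excluded.
P [t=147, t=592] → before → excluded.
Q [t=760, t=1089] → overlapped-by → candidate.
U [t=522, t=905] → contains → candidate.
Among candidates, latest end is t=1089 → Q.

Q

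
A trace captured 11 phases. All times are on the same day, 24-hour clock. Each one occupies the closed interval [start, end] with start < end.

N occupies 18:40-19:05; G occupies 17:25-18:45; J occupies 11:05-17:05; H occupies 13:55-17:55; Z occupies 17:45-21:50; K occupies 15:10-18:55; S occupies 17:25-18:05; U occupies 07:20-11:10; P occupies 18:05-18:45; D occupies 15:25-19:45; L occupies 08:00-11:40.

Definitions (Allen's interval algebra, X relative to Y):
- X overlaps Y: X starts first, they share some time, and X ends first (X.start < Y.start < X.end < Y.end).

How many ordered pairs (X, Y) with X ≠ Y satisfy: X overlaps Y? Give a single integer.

19

Checking all 110 ordered pairs for relation 'overlaps'; matching pairs in alphabetical order:
(D, Z): D overlaps Z ✓
(G, N): G overlaps N ✓
(G, Z): G overlaps Z ✓
(H, D): H overlaps D ✓
(H, G): H overlaps G ✓
(H, K): H overlaps K ✓
(H, S): H overlaps S ✓
(H, Z): H overlaps Z ✓
(J, D): J overlaps D ✓
(J, H): J overlaps H ✓
(J, K): J overlaps K ✓
(K, D): K overlaps D ✓
(K, N): K overlaps N ✓
(K, Z): K overlaps Z ✓
(L, J): L overlaps J ✓
(P, N): P overlaps N ✓
(S, Z): S overlaps Z ✓
(U, J): U overlaps J ✓
(U, L): U overlaps L ✓
Count: 19.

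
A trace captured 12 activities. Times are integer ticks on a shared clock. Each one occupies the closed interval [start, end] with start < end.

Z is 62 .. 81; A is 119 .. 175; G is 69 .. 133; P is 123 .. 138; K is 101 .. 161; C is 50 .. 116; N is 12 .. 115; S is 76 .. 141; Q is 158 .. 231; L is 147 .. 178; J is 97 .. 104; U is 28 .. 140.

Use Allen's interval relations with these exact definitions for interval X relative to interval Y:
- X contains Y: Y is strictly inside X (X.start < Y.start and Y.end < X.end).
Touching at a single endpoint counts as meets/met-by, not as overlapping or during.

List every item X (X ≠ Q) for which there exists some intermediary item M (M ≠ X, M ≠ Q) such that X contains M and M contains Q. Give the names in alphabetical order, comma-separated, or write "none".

none

Target Q = [158, 231].
Intermediaries M with M contains Q: none.
Union: none.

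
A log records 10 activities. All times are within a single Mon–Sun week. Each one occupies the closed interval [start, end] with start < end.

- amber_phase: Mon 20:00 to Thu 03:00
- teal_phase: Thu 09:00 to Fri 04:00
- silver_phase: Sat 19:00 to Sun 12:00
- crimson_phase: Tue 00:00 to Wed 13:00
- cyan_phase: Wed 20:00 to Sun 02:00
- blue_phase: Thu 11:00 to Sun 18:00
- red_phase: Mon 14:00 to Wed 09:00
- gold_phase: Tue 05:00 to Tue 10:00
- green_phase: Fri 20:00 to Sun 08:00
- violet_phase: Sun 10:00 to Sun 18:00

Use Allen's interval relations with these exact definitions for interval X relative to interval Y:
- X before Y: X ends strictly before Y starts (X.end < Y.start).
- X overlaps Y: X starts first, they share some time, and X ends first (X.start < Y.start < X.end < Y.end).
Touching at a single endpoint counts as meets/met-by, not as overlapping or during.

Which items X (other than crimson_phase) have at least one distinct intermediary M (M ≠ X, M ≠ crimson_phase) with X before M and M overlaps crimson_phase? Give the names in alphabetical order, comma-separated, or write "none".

none

Target crimson_phase = [Tue 00:00, Wed 13:00].
Intermediaries M with M overlaps crimson_phase: red_phase.
Via red_phase — items with X before red_phase: none.
Union: none.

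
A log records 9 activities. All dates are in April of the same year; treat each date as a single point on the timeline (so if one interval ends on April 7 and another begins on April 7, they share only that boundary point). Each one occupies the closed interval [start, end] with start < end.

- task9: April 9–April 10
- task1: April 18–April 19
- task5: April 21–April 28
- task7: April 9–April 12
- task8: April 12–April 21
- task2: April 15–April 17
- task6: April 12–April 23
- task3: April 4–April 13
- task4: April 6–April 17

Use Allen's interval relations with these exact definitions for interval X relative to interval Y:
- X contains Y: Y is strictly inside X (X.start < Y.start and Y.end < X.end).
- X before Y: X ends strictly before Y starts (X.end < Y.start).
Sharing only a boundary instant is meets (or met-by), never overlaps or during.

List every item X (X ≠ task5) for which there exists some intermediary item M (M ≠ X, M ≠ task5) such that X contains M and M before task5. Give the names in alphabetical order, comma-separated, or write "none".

task3, task4, task6, task8

Target task5 = [April 21, April 28].
Intermediaries M with M before task5: task1, task2, task3, task4, task7, task9.
Via task1 — items with X contains task1: task6, task8.
Via task2 — items with X contains task2: task6, task8.
Via task3 — items with X contains task3: none.
Via task4 — items with X contains task4: none.
Via task7 — items with X contains task7: task3, task4.
Via task9 — items with X contains task9: task3, task4.
Union: task3, task4, task6, task8.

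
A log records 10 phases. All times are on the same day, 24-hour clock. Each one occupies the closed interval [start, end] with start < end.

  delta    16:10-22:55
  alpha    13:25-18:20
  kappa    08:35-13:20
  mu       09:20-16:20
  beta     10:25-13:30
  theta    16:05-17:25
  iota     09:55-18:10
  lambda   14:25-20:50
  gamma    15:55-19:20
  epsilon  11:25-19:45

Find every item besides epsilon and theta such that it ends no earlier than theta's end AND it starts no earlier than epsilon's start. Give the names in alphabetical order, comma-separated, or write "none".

alpha, delta, gamma, lambda

Conditions: its end is no earlier than theta's end (X.end >= 17:25) AND its start is no earlier than epsilon's start (X.start >= 11:25).
alpha: end 18:20 >= 17:25? ✓; start 13:25 >= 11:25? ✓ → yes.
beta: end 13:30 >= 17:25? ✗; start 10:25 >= 11:25? ✗ → no.
delta: end 22:55 >= 17:25? ✓; start 16:10 >= 11:25? ✓ → yes.
gamma: end 19:20 >= 17:25? ✓; start 15:55 >= 11:25? ✓ → yes.
iota: end 18:10 >= 17:25? ✓; start 09:55 >= 11:25? ✗ → no.
kappa: end 13:20 >= 17:25? ✗; start 08:35 >= 11:25? ✗ → no.
lambda: end 20:50 >= 17:25? ✓; start 14:25 >= 11:25? ✓ → yes.
mu: end 16:20 >= 17:25? ✗; start 09:20 >= 11:25? ✗ → no.
Result: alpha, delta, gamma, lambda.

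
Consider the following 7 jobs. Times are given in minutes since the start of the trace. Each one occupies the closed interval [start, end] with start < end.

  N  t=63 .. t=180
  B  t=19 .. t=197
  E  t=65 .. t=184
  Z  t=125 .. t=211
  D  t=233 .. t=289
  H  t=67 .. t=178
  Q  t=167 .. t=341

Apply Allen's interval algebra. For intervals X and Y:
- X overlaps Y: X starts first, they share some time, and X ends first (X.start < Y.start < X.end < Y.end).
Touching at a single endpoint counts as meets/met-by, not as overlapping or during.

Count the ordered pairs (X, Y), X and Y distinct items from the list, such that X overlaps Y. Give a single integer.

Checking all 42 ordered pairs for relation 'overlaps'; matching pairs in alphabetical order:
(B, Q): B overlaps Q ✓
(B, Z): B overlaps Z ✓
(E, Q): E overlaps Q ✓
(E, Z): E overlaps Z ✓
(H, Q): H overlaps Q ✓
(H, Z): H overlaps Z ✓
(N, E): N overlaps E ✓
(N, Q): N overlaps Q ✓
(N, Z): N overlaps Z ✓
(Z, Q): Z overlaps Q ✓
Count: 10.

10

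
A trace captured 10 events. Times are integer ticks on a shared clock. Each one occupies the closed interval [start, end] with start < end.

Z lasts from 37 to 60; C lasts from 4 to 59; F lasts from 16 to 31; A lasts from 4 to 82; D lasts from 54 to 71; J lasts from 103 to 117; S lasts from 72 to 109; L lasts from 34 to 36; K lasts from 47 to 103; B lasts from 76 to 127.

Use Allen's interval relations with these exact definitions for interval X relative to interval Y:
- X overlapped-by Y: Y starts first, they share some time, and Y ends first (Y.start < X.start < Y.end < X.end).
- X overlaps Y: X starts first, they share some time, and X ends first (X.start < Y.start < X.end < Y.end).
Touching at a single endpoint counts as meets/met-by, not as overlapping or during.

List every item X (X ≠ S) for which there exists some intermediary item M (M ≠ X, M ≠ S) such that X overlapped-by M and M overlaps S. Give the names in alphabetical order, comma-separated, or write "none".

B, K

Target S = [72, 109].
Intermediaries M with M overlaps S: A, K.
Via A — items with X overlapped-by A: B, K.
Via K — items with X overlapped-by K: B.
Union: B, K.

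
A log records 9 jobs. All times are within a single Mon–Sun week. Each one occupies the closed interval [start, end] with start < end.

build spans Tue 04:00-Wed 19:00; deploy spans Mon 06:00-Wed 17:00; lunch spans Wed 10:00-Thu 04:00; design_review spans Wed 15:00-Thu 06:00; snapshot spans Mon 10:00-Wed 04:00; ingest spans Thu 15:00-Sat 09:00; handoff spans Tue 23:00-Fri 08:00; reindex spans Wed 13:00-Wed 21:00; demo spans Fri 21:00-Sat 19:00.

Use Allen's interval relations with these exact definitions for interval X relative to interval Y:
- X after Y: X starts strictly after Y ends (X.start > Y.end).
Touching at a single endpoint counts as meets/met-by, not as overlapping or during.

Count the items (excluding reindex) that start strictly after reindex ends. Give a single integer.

2

Target reindex = [Wed 13:00, Wed 21:00].
build [Tue 04:00, Wed 19:00] → overlaps → no.
demo [Fri 21:00, Sat 19:00] → after → counts.
deploy [Mon 06:00, Wed 17:00] → overlaps → no.
design_review [Wed 15:00, Thu 06:00] → overlapped-by → no.
handoff [Tue 23:00, Fri 08:00] → contains → no.
ingest [Thu 15:00, Sat 09:00] → after → counts.
lunch [Wed 10:00, Thu 04:00] → contains → no.
snapshot [Mon 10:00, Wed 04:00] → before → no.
Total: 2.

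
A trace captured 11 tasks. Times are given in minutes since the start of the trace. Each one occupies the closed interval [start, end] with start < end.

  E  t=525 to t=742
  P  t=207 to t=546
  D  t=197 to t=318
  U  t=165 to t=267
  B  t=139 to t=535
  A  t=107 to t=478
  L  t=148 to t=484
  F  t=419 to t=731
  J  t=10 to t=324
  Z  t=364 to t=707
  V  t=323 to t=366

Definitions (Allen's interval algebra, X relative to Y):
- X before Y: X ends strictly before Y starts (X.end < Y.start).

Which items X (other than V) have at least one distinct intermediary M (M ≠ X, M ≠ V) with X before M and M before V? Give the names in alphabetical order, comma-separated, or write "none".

Target V = [t=323, t=366].
Intermediaries M with M before V: D, U.
Via D — items with X before D: none.
Via U — items with X before U: none.
Union: none.

none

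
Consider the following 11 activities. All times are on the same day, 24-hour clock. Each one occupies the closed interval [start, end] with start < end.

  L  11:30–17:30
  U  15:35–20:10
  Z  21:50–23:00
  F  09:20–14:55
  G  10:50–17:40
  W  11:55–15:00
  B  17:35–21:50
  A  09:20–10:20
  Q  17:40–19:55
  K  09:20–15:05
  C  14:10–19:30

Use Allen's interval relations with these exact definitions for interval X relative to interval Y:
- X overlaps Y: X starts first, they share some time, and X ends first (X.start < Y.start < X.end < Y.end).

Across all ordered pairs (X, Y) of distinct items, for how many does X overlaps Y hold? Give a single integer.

17

Checking all 110 ordered pairs for relation 'overlaps'; matching pairs in alphabetical order:
(C, B): C overlaps B ✓
(C, Q): C overlaps Q ✓
(C, U): C overlaps U ✓
(F, C): F overlaps C ✓
(F, G): F overlaps G ✓
(F, L): F overlaps L ✓
(F, W): F overlaps W ✓
(G, B): G overlaps B ✓
(G, C): G overlaps C ✓
(G, U): G overlaps U ✓
(K, C): K overlaps C ✓
(K, G): K overlaps G ✓
(K, L): K overlaps L ✓
(L, C): L overlaps C ✓
(L, U): L overlaps U ✓
(U, B): U overlaps B ✓
(W, C): W overlaps C ✓
Count: 17.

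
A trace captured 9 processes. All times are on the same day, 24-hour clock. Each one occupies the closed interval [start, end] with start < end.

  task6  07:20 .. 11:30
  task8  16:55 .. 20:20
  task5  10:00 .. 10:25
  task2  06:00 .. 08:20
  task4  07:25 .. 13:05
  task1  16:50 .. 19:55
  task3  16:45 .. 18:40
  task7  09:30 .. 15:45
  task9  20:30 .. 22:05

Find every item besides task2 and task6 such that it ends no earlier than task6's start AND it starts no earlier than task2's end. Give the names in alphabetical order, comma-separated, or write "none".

Conditions: its end is no earlier than task6's start (X.end >= 07:20) AND its start is no earlier than task2's end (X.start >= 08:20).
task1: end 19:55 >= 07:20? ✓; start 16:50 >= 08:20? ✓ → yes.
task3: end 18:40 >= 07:20? ✓; start 16:45 >= 08:20? ✓ → yes.
task4: end 13:05 >= 07:20? ✓; start 07:25 >= 08:20? ✗ → no.
task5: end 10:25 >= 07:20? ✓; start 10:00 >= 08:20? ✓ → yes.
task7: end 15:45 >= 07:20? ✓; start 09:30 >= 08:20? ✓ → yes.
task8: end 20:20 >= 07:20? ✓; start 16:55 >= 08:20? ✓ → yes.
task9: end 22:05 >= 07:20? ✓; start 20:30 >= 08:20? ✓ → yes.
Result: task1, task3, task5, task7, task8, task9.

task1, task3, task5, task7, task8, task9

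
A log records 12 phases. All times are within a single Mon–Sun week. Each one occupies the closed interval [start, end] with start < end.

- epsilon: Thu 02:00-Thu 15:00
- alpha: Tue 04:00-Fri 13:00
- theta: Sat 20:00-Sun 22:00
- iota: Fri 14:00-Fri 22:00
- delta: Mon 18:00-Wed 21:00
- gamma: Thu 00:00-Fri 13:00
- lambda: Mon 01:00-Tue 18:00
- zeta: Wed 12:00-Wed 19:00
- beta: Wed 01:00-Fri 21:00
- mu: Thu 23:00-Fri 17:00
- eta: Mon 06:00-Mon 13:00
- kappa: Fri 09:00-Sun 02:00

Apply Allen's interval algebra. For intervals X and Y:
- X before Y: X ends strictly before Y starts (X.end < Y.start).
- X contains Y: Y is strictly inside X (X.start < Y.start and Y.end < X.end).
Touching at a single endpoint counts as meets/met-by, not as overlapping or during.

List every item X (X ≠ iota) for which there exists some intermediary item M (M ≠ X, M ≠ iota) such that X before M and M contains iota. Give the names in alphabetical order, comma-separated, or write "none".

Target iota = [Fri 14:00, Fri 22:00].
Intermediaries M with M contains iota: kappa.
Via kappa — items with X before kappa: delta, epsilon, eta, lambda, zeta.
Union: delta, epsilon, eta, lambda, zeta.

delta, epsilon, eta, lambda, zeta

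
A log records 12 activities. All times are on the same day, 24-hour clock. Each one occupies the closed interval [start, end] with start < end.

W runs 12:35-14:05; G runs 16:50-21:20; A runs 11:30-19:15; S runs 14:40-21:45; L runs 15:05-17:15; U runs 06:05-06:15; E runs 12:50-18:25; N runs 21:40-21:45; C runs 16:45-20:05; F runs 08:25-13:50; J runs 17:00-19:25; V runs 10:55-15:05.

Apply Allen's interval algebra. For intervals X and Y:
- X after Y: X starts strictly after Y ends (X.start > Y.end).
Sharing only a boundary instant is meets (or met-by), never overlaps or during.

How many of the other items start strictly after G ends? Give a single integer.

Target G = [16:50, 21:20].
A [11:30, 19:15] → overlaps → no.
C [16:45, 20:05] → overlaps → no.
E [12:50, 18:25] → overlaps → no.
F [08:25, 13:50] → before → no.
J [17:00, 19:25] → during → no.
L [15:05, 17:15] → overlaps → no.
N [21:40, 21:45] → after → counts.
S [14:40, 21:45] → contains → no.
U [06:05, 06:15] → before → no.
V [10:55, 15:05] → before → no.
W [12:35, 14:05] → before → no.
Total: 1.

1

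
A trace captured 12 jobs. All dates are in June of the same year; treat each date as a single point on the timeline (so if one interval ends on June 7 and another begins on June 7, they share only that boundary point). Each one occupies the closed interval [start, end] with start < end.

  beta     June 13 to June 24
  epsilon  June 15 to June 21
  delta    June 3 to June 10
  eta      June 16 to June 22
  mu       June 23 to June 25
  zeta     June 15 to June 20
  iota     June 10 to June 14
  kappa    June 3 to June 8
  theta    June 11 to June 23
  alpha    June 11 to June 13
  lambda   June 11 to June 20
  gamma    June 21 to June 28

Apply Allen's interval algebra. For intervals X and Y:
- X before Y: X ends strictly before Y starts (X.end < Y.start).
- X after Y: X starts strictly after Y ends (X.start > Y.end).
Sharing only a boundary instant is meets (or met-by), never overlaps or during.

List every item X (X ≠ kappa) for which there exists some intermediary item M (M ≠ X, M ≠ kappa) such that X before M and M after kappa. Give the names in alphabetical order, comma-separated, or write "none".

Target kappa = [June 3, June 8].
Intermediaries M with M after kappa: alpha, beta, epsilon, eta, gamma, iota, lambda, mu, theta, zeta.
Via alpha — items with X before alpha: delta.
Via beta — items with X before beta: delta.
Via epsilon — items with X before epsilon: alpha, delta, iota.
Via eta — items with X before eta: alpha, delta, iota.
Via gamma — items with X before gamma: alpha, delta, iota, lambda, zeta.
Via iota — items with X before iota: none.
Via lambda — items with X before lambda: delta.
Via mu — items with X before mu: alpha, delta, epsilon, eta, iota, lambda, zeta.
Via theta — items with X before theta: delta.
Via zeta — items with X before zeta: alpha, delta, iota.
Union: alpha, delta, epsilon, eta, iota, lambda, zeta.

alpha, delta, epsilon, eta, iota, lambda, zeta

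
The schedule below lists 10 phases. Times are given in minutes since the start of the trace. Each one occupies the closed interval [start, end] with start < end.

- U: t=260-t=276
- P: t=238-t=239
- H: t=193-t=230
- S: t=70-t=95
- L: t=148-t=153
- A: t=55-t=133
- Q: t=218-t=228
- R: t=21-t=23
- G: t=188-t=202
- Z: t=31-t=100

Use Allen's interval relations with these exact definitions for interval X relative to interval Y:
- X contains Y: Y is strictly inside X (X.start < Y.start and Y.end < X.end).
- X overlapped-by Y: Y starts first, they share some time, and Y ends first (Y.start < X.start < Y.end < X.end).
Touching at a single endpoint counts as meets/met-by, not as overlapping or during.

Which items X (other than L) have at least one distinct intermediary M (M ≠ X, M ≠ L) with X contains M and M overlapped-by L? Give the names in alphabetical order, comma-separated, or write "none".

Target L = [t=148, t=153].
Intermediaries M with M overlapped-by L: none.
Union: none.

none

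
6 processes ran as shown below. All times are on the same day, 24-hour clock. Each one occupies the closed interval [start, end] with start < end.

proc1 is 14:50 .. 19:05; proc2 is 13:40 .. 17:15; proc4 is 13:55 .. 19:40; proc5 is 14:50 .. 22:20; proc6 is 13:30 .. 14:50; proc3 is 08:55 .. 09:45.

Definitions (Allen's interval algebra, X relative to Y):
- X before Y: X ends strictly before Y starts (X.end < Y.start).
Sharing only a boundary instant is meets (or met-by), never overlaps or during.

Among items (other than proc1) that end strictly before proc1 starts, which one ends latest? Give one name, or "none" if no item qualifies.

Target proc1 = [14:50, 19:05].
proc2 [13:40, 17:15] → overlaps → excluded.
proc3 [08:55, 09:45] → before → candidate.
proc4 [13:55, 19:40] → contains → excluded.
proc5 [14:50, 22:20] → started-by → excluded.
proc6 [13:30, 14:50] → meets → excluded.
Among candidates, latest end is 09:45 → proc3.

proc3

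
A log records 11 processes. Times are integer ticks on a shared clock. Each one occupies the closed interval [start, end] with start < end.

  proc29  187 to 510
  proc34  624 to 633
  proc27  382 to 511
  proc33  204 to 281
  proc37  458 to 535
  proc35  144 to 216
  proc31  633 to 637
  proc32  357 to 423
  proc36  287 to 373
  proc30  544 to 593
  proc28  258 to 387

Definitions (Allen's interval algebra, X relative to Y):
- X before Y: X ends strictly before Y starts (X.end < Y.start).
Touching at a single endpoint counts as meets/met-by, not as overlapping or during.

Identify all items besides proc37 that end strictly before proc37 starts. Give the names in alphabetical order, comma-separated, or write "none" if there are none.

Target proc37 = [458, 535].
proc27 [382, 511] → overlaps → no.
proc28 [258, 387] → before → yes.
proc29 [187, 510] → overlaps → no.
proc30 [544, 593] → after → no.
proc31 [633, 637] → after → no.
proc32 [357, 423] → before → yes.
proc33 [204, 281] → before → yes.
proc34 [624, 633] → after → no.
proc35 [144, 216] → before → yes.
proc36 [287, 373] → before → yes.
Result: proc28, proc32, proc33, proc35, proc36.

proc28, proc32, proc33, proc35, proc36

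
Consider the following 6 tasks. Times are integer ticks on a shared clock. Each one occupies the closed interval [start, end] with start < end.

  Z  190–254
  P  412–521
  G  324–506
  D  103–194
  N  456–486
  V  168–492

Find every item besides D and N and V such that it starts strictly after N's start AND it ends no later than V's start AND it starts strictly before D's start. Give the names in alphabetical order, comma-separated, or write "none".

Conditions: its start is strictly after N's start (X.start > 456) AND its end is no later than V's start (X.end <= 168) AND its start is strictly before D's start (X.start < 103).
G: start 324 > 456? ✗; end 506 <= 168? ✗; start 324 < 103? ✗ → no.
P: start 412 > 456? ✗; end 521 <= 168? ✗; start 412 < 103? ✗ → no.
Z: start 190 > 456? ✗; end 254 <= 168? ✗; start 190 < 103? ✗ → no.
Result: none.

none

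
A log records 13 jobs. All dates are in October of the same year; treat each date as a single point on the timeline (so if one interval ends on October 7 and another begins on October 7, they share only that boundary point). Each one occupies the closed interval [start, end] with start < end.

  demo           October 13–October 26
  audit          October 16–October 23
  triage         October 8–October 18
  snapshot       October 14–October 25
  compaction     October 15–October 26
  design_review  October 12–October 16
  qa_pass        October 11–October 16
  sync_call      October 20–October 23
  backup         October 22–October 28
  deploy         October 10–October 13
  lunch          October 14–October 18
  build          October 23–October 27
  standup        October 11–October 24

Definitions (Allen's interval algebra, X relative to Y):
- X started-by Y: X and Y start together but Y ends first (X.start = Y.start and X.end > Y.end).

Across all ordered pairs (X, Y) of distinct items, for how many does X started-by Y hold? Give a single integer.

2

Checking all 156 ordered pairs for relation 'started-by'; matching pairs in alphabetical order:
(snapshot, lunch): snapshot started-by lunch ✓
(standup, qa_pass): standup started-by qa_pass ✓
Count: 2.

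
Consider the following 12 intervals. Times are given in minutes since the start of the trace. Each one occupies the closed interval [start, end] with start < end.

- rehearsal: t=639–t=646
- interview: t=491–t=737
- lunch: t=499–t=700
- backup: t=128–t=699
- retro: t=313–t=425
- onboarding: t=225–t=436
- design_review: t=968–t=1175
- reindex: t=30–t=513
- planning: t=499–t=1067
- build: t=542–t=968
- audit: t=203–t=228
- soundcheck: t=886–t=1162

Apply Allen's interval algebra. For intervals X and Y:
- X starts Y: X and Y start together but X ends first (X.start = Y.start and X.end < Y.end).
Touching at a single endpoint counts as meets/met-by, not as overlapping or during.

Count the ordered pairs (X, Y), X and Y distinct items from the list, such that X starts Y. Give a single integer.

Checking all 132 ordered pairs for relation 'starts'; matching pairs in alphabetical order:
(lunch, planning): lunch starts planning ✓
Count: 1.

1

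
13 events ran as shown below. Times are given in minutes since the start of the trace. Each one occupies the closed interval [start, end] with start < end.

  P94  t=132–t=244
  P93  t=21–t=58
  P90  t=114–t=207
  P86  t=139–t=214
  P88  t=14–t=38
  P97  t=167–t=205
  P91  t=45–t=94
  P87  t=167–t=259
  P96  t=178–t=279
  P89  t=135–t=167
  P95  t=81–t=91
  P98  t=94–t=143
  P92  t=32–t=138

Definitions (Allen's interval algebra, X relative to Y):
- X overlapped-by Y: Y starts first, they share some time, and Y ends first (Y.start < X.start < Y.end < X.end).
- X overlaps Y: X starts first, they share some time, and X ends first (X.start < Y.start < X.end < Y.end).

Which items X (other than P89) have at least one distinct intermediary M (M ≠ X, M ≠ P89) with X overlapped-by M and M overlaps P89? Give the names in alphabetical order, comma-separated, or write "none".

Target P89 = [t=135, t=167].
Intermediaries M with M overlaps P89: P92, P98.
Via P92 — items with X overlapped-by P92: P90, P94, P98.
Via P98 — items with X overlapped-by P98: P86, P90, P94.
Union: P86, P90, P94, P98.

P86, P90, P94, P98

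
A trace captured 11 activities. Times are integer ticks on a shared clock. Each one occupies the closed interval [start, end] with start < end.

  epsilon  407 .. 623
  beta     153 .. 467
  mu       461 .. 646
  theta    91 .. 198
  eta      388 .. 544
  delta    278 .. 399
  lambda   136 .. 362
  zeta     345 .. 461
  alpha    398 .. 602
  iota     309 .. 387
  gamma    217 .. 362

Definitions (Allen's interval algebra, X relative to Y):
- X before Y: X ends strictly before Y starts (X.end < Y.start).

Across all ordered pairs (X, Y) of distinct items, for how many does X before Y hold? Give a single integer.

22

Checking all 110 ordered pairs for relation 'before'; matching pairs in alphabetical order:
(delta, epsilon): delta before epsilon ✓
(delta, mu): delta before mu ✓
(gamma, alpha): gamma before alpha ✓
(gamma, epsilon): gamma before epsilon ✓
(gamma, eta): gamma before eta ✓
(gamma, mu): gamma before mu ✓
(iota, alpha): iota before alpha ✓
(iota, epsilon): iota before epsilon ✓
(iota, eta): iota before eta ✓
(iota, mu): iota before mu ✓
(lambda, alpha): lambda before alpha ✓
(lambda, epsilon): lambda before epsilon ✓
(lambda, eta): lambda before eta ✓
(lambda, mu): lambda before mu ✓
(theta, alpha): theta before alpha ✓
(theta, delta): theta before delta ✓
(theta, epsilon): theta before epsilon ✓
(theta, eta): theta before eta ✓
(theta, gamma): theta before gamma ✓
(theta, iota): theta before iota ✓
(theta, mu): theta before mu ✓
(theta, zeta): theta before zeta ✓
Count: 22.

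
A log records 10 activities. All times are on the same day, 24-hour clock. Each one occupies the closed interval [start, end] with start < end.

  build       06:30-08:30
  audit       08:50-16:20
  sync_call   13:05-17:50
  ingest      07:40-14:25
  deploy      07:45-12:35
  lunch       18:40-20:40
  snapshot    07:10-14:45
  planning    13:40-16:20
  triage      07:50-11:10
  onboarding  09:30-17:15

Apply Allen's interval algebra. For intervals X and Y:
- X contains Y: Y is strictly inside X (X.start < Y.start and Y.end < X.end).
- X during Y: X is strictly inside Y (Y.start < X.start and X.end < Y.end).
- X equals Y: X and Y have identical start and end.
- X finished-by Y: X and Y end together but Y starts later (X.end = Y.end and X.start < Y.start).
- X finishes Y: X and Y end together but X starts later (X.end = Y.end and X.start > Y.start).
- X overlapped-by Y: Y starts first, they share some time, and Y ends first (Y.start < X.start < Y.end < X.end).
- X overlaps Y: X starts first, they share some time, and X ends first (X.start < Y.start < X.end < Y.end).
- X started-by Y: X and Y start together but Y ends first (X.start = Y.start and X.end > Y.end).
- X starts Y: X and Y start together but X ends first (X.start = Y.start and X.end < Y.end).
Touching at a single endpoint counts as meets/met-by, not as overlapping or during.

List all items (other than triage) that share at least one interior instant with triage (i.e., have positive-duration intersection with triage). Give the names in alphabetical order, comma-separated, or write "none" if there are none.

audit, build, deploy, ingest, onboarding, snapshot

Target triage = [07:50, 11:10].
audit [08:50, 16:20] → overlapped-by → yes.
build [06:30, 08:30] → overlaps → yes.
deploy [07:45, 12:35] → contains → yes.
ingest [07:40, 14:25] → contains → yes.
lunch [18:40, 20:40] → after → no.
onboarding [09:30, 17:15] → overlapped-by → yes.
planning [13:40, 16:20] → after → no.
snapshot [07:10, 14:45] → contains → yes.
sync_call [13:05, 17:50] → after → no.
Result: audit, build, deploy, ingest, onboarding, snapshot.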